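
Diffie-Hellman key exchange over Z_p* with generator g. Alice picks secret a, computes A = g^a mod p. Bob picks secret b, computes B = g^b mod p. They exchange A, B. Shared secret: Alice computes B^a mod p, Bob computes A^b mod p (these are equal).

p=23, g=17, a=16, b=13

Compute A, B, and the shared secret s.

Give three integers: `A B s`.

A = 17^16 mod 23  (bits of 16 = 10000)
  bit 0 = 1: r = r^2 * 17 mod 23 = 1^2 * 17 = 1*17 = 17
  bit 1 = 0: r = r^2 mod 23 = 17^2 = 13
  bit 2 = 0: r = r^2 mod 23 = 13^2 = 8
  bit 3 = 0: r = r^2 mod 23 = 8^2 = 18
  bit 4 = 0: r = r^2 mod 23 = 18^2 = 2
  -> A = 2
B = 17^13 mod 23  (bits of 13 = 1101)
  bit 0 = 1: r = r^2 * 17 mod 23 = 1^2 * 17 = 1*17 = 17
  bit 1 = 1: r = r^2 * 17 mod 23 = 17^2 * 17 = 13*17 = 14
  bit 2 = 0: r = r^2 mod 23 = 14^2 = 12
  bit 3 = 1: r = r^2 * 17 mod 23 = 12^2 * 17 = 6*17 = 10
  -> B = 10
s = B^a = 10^16 mod 23  (bits of 16 = 10000)
  bit 0 = 1: r = r^2 * 10 mod 23 = 1^2 * 10 = 1*10 = 10
  bit 1 = 0: r = r^2 mod 23 = 10^2 = 8
  bit 2 = 0: r = r^2 mod 23 = 8^2 = 18
  bit 3 = 0: r = r^2 mod 23 = 18^2 = 2
  bit 4 = 0: r = r^2 mod 23 = 2^2 = 4
  -> s = B^a = 4

Answer: 2 10 4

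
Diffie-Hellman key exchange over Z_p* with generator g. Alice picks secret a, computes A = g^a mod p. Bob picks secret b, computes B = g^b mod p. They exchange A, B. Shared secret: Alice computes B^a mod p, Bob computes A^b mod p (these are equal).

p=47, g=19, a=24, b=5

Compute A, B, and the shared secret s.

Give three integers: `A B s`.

A = 19^24 mod 47  (bits of 24 = 11000)
  bit 0 = 1: r = r^2 * 19 mod 47 = 1^2 * 19 = 1*19 = 19
  bit 1 = 1: r = r^2 * 19 mod 47 = 19^2 * 19 = 32*19 = 44
  bit 2 = 0: r = r^2 mod 47 = 44^2 = 9
  bit 3 = 0: r = r^2 mod 47 = 9^2 = 34
  bit 4 = 0: r = r^2 mod 47 = 34^2 = 28
  -> A = 28
B = 19^5 mod 47  (bits of 5 = 101)
  bit 0 = 1: r = r^2 * 19 mod 47 = 1^2 * 19 = 1*19 = 19
  bit 1 = 0: r = r^2 mod 47 = 19^2 = 32
  bit 2 = 1: r = r^2 * 19 mod 47 = 32^2 * 19 = 37*19 = 45
  -> B = 45
s = B^a = 45^24 mod 47  (bits of 24 = 11000)
  bit 0 = 1: r = r^2 * 45 mod 47 = 1^2 * 45 = 1*45 = 45
  bit 1 = 1: r = r^2 * 45 mod 47 = 45^2 * 45 = 4*45 = 39
  bit 2 = 0: r = r^2 mod 47 = 39^2 = 17
  bit 3 = 0: r = r^2 mod 47 = 17^2 = 7
  bit 4 = 0: r = r^2 mod 47 = 7^2 = 2
  -> s = B^a = 2

Answer: 28 45 2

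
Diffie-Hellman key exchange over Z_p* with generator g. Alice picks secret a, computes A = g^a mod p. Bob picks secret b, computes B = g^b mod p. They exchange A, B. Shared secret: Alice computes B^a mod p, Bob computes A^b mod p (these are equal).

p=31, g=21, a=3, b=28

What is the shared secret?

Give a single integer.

Answer: 16

Derivation:
A = 21^3 mod 31  (bits of 3 = 11)
  bit 0 = 1: r = r^2 * 21 mod 31 = 1^2 * 21 = 1*21 = 21
  bit 1 = 1: r = r^2 * 21 mod 31 = 21^2 * 21 = 7*21 = 23
  -> A = 23
B = 21^28 mod 31  (bits of 28 = 11100)
  bit 0 = 1: r = r^2 * 21 mod 31 = 1^2 * 21 = 1*21 = 21
  bit 1 = 1: r = r^2 * 21 mod 31 = 21^2 * 21 = 7*21 = 23
  bit 2 = 1: r = r^2 * 21 mod 31 = 23^2 * 21 = 2*21 = 11
  bit 3 = 0: r = r^2 mod 31 = 11^2 = 28
  bit 4 = 0: r = r^2 mod 31 = 28^2 = 9
  -> B = 9
s = B^a = 9^3 mod 31  (bits of 3 = 11)
  bit 0 = 1: r = r^2 * 9 mod 31 = 1^2 * 9 = 1*9 = 9
  bit 1 = 1: r = r^2 * 9 mod 31 = 9^2 * 9 = 19*9 = 16
  -> s = B^a = 16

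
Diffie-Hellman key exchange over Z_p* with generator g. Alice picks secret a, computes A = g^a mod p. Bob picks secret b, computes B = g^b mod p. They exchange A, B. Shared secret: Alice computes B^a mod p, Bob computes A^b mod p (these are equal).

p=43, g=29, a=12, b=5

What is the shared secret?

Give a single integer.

Answer: 16

Derivation:
A = 29^12 mod 43  (bits of 12 = 1100)
  bit 0 = 1: r = r^2 * 29 mod 43 = 1^2 * 29 = 1*29 = 29
  bit 1 = 1: r = r^2 * 29 mod 43 = 29^2 * 29 = 24*29 = 8
  bit 2 = 0: r = r^2 mod 43 = 8^2 = 21
  bit 3 = 0: r = r^2 mod 43 = 21^2 = 11
  -> A = 11
B = 29^5 mod 43  (bits of 5 = 101)
  bit 0 = 1: r = r^2 * 29 mod 43 = 1^2 * 29 = 1*29 = 29
  bit 1 = 0: r = r^2 mod 43 = 29^2 = 24
  bit 2 = 1: r = r^2 * 29 mod 43 = 24^2 * 29 = 17*29 = 20
  -> B = 20
s = B^a = 20^12 mod 43  (bits of 12 = 1100)
  bit 0 = 1: r = r^2 * 20 mod 43 = 1^2 * 20 = 1*20 = 20
  bit 1 = 1: r = r^2 * 20 mod 43 = 20^2 * 20 = 13*20 = 2
  bit 2 = 0: r = r^2 mod 43 = 2^2 = 4
  bit 3 = 0: r = r^2 mod 43 = 4^2 = 16
  -> s = B^a = 16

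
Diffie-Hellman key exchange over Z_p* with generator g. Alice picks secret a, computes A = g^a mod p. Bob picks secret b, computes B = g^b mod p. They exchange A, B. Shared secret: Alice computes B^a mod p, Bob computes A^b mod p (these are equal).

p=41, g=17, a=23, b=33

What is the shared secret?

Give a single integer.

A = 17^23 mod 41  (bits of 23 = 10111)
  bit 0 = 1: r = r^2 * 17 mod 41 = 1^2 * 17 = 1*17 = 17
  bit 1 = 0: r = r^2 mod 41 = 17^2 = 2
  bit 2 = 1: r = r^2 * 17 mod 41 = 2^2 * 17 = 4*17 = 27
  bit 3 = 1: r = r^2 * 17 mod 41 = 27^2 * 17 = 32*17 = 11
  bit 4 = 1: r = r^2 * 17 mod 41 = 11^2 * 17 = 39*17 = 7
  -> A = 7
B = 17^33 mod 41  (bits of 33 = 100001)
  bit 0 = 1: r = r^2 * 17 mod 41 = 1^2 * 17 = 1*17 = 17
  bit 1 = 0: r = r^2 mod 41 = 17^2 = 2
  bit 2 = 0: r = r^2 mod 41 = 2^2 = 4
  bit 3 = 0: r = r^2 mod 41 = 4^2 = 16
  bit 4 = 0: r = r^2 mod 41 = 16^2 = 10
  bit 5 = 1: r = r^2 * 17 mod 41 = 10^2 * 17 = 18*17 = 19
  -> B = 19
s = B^a = 19^23 mod 41  (bits of 23 = 10111)
  bit 0 = 1: r = r^2 * 19 mod 41 = 1^2 * 19 = 1*19 = 19
  bit 1 = 0: r = r^2 mod 41 = 19^2 = 33
  bit 2 = 1: r = r^2 * 19 mod 41 = 33^2 * 19 = 23*19 = 27
  bit 3 = 1: r = r^2 * 19 mod 41 = 27^2 * 19 = 32*19 = 34
  bit 4 = 1: r = r^2 * 19 mod 41 = 34^2 * 19 = 8*19 = 29
  -> s = B^a = 29

Answer: 29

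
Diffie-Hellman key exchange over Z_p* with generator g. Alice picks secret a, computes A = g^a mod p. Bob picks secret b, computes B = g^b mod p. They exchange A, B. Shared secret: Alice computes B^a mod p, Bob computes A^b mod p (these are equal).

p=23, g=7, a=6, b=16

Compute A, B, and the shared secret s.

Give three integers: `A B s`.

Answer: 4 6 12

Derivation:
A = 7^6 mod 23  (bits of 6 = 110)
  bit 0 = 1: r = r^2 * 7 mod 23 = 1^2 * 7 = 1*7 = 7
  bit 1 = 1: r = r^2 * 7 mod 23 = 7^2 * 7 = 3*7 = 21
  bit 2 = 0: r = r^2 mod 23 = 21^2 = 4
  -> A = 4
B = 7^16 mod 23  (bits of 16 = 10000)
  bit 0 = 1: r = r^2 * 7 mod 23 = 1^2 * 7 = 1*7 = 7
  bit 1 = 0: r = r^2 mod 23 = 7^2 = 3
  bit 2 = 0: r = r^2 mod 23 = 3^2 = 9
  bit 3 = 0: r = r^2 mod 23 = 9^2 = 12
  bit 4 = 0: r = r^2 mod 23 = 12^2 = 6
  -> B = 6
s = B^a = 6^6 mod 23  (bits of 6 = 110)
  bit 0 = 1: r = r^2 * 6 mod 23 = 1^2 * 6 = 1*6 = 6
  bit 1 = 1: r = r^2 * 6 mod 23 = 6^2 * 6 = 13*6 = 9
  bit 2 = 0: r = r^2 mod 23 = 9^2 = 12
  -> s = B^a = 12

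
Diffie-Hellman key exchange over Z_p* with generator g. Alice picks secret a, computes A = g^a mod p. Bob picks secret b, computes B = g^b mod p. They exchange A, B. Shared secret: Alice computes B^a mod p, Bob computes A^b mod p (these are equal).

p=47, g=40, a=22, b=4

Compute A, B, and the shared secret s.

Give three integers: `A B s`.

Answer: 27 4 12

Derivation:
A = 40^22 mod 47  (bits of 22 = 10110)
  bit 0 = 1: r = r^2 * 40 mod 47 = 1^2 * 40 = 1*40 = 40
  bit 1 = 0: r = r^2 mod 47 = 40^2 = 2
  bit 2 = 1: r = r^2 * 40 mod 47 = 2^2 * 40 = 4*40 = 19
  bit 3 = 1: r = r^2 * 40 mod 47 = 19^2 * 40 = 32*40 = 11
  bit 4 = 0: r = r^2 mod 47 = 11^2 = 27
  -> A = 27
B = 40^4 mod 47  (bits of 4 = 100)
  bit 0 = 1: r = r^2 * 40 mod 47 = 1^2 * 40 = 1*40 = 40
  bit 1 = 0: r = r^2 mod 47 = 40^2 = 2
  bit 2 = 0: r = r^2 mod 47 = 2^2 = 4
  -> B = 4
s = B^a = 4^22 mod 47  (bits of 22 = 10110)
  bit 0 = 1: r = r^2 * 4 mod 47 = 1^2 * 4 = 1*4 = 4
  bit 1 = 0: r = r^2 mod 47 = 4^2 = 16
  bit 2 = 1: r = r^2 * 4 mod 47 = 16^2 * 4 = 21*4 = 37
  bit 3 = 1: r = r^2 * 4 mod 47 = 37^2 * 4 = 6*4 = 24
  bit 4 = 0: r = r^2 mod 47 = 24^2 = 12
  -> s = B^a = 12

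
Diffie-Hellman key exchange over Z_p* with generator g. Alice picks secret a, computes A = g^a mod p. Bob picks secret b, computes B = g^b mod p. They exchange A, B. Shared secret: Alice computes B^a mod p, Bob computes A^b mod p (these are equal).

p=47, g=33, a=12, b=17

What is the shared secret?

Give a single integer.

Answer: 34

Derivation:
A = 33^12 mod 47  (bits of 12 = 1100)
  bit 0 = 1: r = r^2 * 33 mod 47 = 1^2 * 33 = 1*33 = 33
  bit 1 = 1: r = r^2 * 33 mod 47 = 33^2 * 33 = 8*33 = 29
  bit 2 = 0: r = r^2 mod 47 = 29^2 = 42
  bit 3 = 0: r = r^2 mod 47 = 42^2 = 25
  -> A = 25
B = 33^17 mod 47  (bits of 17 = 10001)
  bit 0 = 1: r = r^2 * 33 mod 47 = 1^2 * 33 = 1*33 = 33
  bit 1 = 0: r = r^2 mod 47 = 33^2 = 8
  bit 2 = 0: r = r^2 mod 47 = 8^2 = 17
  bit 3 = 0: r = r^2 mod 47 = 17^2 = 7
  bit 4 = 1: r = r^2 * 33 mod 47 = 7^2 * 33 = 2*33 = 19
  -> B = 19
s = B^a = 19^12 mod 47  (bits of 12 = 1100)
  bit 0 = 1: r = r^2 * 19 mod 47 = 1^2 * 19 = 1*19 = 19
  bit 1 = 1: r = r^2 * 19 mod 47 = 19^2 * 19 = 32*19 = 44
  bit 2 = 0: r = r^2 mod 47 = 44^2 = 9
  bit 3 = 0: r = r^2 mod 47 = 9^2 = 34
  -> s = B^a = 34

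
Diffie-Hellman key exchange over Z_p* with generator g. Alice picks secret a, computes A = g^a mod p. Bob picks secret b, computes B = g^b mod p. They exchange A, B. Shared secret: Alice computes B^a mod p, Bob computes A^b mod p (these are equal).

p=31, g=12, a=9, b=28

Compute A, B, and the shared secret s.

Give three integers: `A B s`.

A = 12^9 mod 31  (bits of 9 = 1001)
  bit 0 = 1: r = r^2 * 12 mod 31 = 1^2 * 12 = 1*12 = 12
  bit 1 = 0: r = r^2 mod 31 = 12^2 = 20
  bit 2 = 0: r = r^2 mod 31 = 20^2 = 28
  bit 3 = 1: r = r^2 * 12 mod 31 = 28^2 * 12 = 9*12 = 15
  -> A = 15
B = 12^28 mod 31  (bits of 28 = 11100)
  bit 0 = 1: r = r^2 * 12 mod 31 = 1^2 * 12 = 1*12 = 12
  bit 1 = 1: r = r^2 * 12 mod 31 = 12^2 * 12 = 20*12 = 23
  bit 2 = 1: r = r^2 * 12 mod 31 = 23^2 * 12 = 2*12 = 24
  bit 3 = 0: r = r^2 mod 31 = 24^2 = 18
  bit 4 = 0: r = r^2 mod 31 = 18^2 = 14
  -> B = 14
s = B^a = 14^9 mod 31  (bits of 9 = 1001)
  bit 0 = 1: r = r^2 * 14 mod 31 = 1^2 * 14 = 1*14 = 14
  bit 1 = 0: r = r^2 mod 31 = 14^2 = 10
  bit 2 = 0: r = r^2 mod 31 = 10^2 = 7
  bit 3 = 1: r = r^2 * 14 mod 31 = 7^2 * 14 = 18*14 = 4
  -> s = B^a = 4

Answer: 15 14 4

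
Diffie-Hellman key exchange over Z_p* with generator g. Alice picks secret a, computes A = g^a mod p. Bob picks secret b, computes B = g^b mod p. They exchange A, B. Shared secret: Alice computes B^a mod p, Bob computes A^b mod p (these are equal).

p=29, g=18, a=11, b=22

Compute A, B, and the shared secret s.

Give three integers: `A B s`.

A = 18^11 mod 29  (bits of 11 = 1011)
  bit 0 = 1: r = r^2 * 18 mod 29 = 1^2 * 18 = 1*18 = 18
  bit 1 = 0: r = r^2 mod 29 = 18^2 = 5
  bit 2 = 1: r = r^2 * 18 mod 29 = 5^2 * 18 = 25*18 = 15
  bit 3 = 1: r = r^2 * 18 mod 29 = 15^2 * 18 = 22*18 = 19
  -> A = 19
B = 18^22 mod 29  (bits of 22 = 10110)
  bit 0 = 1: r = r^2 * 18 mod 29 = 1^2 * 18 = 1*18 = 18
  bit 1 = 0: r = r^2 mod 29 = 18^2 = 5
  bit 2 = 1: r = r^2 * 18 mod 29 = 5^2 * 18 = 25*18 = 15
  bit 3 = 1: r = r^2 * 18 mod 29 = 15^2 * 18 = 22*18 = 19
  bit 4 = 0: r = r^2 mod 29 = 19^2 = 13
  -> B = 13
s = B^a = 13^11 mod 29  (bits of 11 = 1011)
  bit 0 = 1: r = r^2 * 13 mod 29 = 1^2 * 13 = 1*13 = 13
  bit 1 = 0: r = r^2 mod 29 = 13^2 = 24
  bit 2 = 1: r = r^2 * 13 mod 29 = 24^2 * 13 = 25*13 = 6
  bit 3 = 1: r = r^2 * 13 mod 29 = 6^2 * 13 = 7*13 = 4
  -> s = B^a = 4

Answer: 19 13 4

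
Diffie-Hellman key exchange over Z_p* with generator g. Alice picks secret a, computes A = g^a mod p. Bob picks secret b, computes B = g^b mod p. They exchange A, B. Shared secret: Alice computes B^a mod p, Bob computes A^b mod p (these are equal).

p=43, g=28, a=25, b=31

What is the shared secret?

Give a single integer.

A = 28^25 mod 43  (bits of 25 = 11001)
  bit 0 = 1: r = r^2 * 28 mod 43 = 1^2 * 28 = 1*28 = 28
  bit 1 = 1: r = r^2 * 28 mod 43 = 28^2 * 28 = 10*28 = 22
  bit 2 = 0: r = r^2 mod 43 = 22^2 = 11
  bit 3 = 0: r = r^2 mod 43 = 11^2 = 35
  bit 4 = 1: r = r^2 * 28 mod 43 = 35^2 * 28 = 21*28 = 29
  -> A = 29
B = 28^31 mod 43  (bits of 31 = 11111)
  bit 0 = 1: r = r^2 * 28 mod 43 = 1^2 * 28 = 1*28 = 28
  bit 1 = 1: r = r^2 * 28 mod 43 = 28^2 * 28 = 10*28 = 22
  bit 2 = 1: r = r^2 * 28 mod 43 = 22^2 * 28 = 11*28 = 7
  bit 3 = 1: r = r^2 * 28 mod 43 = 7^2 * 28 = 6*28 = 39
  bit 4 = 1: r = r^2 * 28 mod 43 = 39^2 * 28 = 16*28 = 18
  -> B = 18
s = B^a = 18^25 mod 43  (bits of 25 = 11001)
  bit 0 = 1: r = r^2 * 18 mod 43 = 1^2 * 18 = 1*18 = 18
  bit 1 = 1: r = r^2 * 18 mod 43 = 18^2 * 18 = 23*18 = 27
  bit 2 = 0: r = r^2 mod 43 = 27^2 = 41
  bit 3 = 0: r = r^2 mod 43 = 41^2 = 4
  bit 4 = 1: r = r^2 * 18 mod 43 = 4^2 * 18 = 16*18 = 30
  -> s = B^a = 30

Answer: 30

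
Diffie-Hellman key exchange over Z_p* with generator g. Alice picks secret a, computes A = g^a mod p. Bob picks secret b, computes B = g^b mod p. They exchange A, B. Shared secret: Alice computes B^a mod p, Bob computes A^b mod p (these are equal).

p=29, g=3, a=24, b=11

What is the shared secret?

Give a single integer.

A = 3^24 mod 29  (bits of 24 = 11000)
  bit 0 = 1: r = r^2 * 3 mod 29 = 1^2 * 3 = 1*3 = 3
  bit 1 = 1: r = r^2 * 3 mod 29 = 3^2 * 3 = 9*3 = 27
  bit 2 = 0: r = r^2 mod 29 = 27^2 = 4
  bit 3 = 0: r = r^2 mod 29 = 4^2 = 16
  bit 4 = 0: r = r^2 mod 29 = 16^2 = 24
  -> A = 24
B = 3^11 mod 29  (bits of 11 = 1011)
  bit 0 = 1: r = r^2 * 3 mod 29 = 1^2 * 3 = 1*3 = 3
  bit 1 = 0: r = r^2 mod 29 = 3^2 = 9
  bit 2 = 1: r = r^2 * 3 mod 29 = 9^2 * 3 = 23*3 = 11
  bit 3 = 1: r = r^2 * 3 mod 29 = 11^2 * 3 = 5*3 = 15
  -> B = 15
s = B^a = 15^24 mod 29  (bits of 24 = 11000)
  bit 0 = 1: r = r^2 * 15 mod 29 = 1^2 * 15 = 1*15 = 15
  bit 1 = 1: r = r^2 * 15 mod 29 = 15^2 * 15 = 22*15 = 11
  bit 2 = 0: r = r^2 mod 29 = 11^2 = 5
  bit 3 = 0: r = r^2 mod 29 = 5^2 = 25
  bit 4 = 0: r = r^2 mod 29 = 25^2 = 16
  -> s = B^a = 16

Answer: 16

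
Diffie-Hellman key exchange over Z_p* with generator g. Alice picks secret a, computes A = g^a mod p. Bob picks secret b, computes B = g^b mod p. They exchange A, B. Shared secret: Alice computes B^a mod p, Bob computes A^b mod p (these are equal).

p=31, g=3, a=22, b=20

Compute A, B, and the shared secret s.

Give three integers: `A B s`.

A = 3^22 mod 31  (bits of 22 = 10110)
  bit 0 = 1: r = r^2 * 3 mod 31 = 1^2 * 3 = 1*3 = 3
  bit 1 = 0: r = r^2 mod 31 = 3^2 = 9
  bit 2 = 1: r = r^2 * 3 mod 31 = 9^2 * 3 = 19*3 = 26
  bit 3 = 1: r = r^2 * 3 mod 31 = 26^2 * 3 = 25*3 = 13
  bit 4 = 0: r = r^2 mod 31 = 13^2 = 14
  -> A = 14
B = 3^20 mod 31  (bits of 20 = 10100)
  bit 0 = 1: r = r^2 * 3 mod 31 = 1^2 * 3 = 1*3 = 3
  bit 1 = 0: r = r^2 mod 31 = 3^2 = 9
  bit 2 = 1: r = r^2 * 3 mod 31 = 9^2 * 3 = 19*3 = 26
  bit 3 = 0: r = r^2 mod 31 = 26^2 = 25
  bit 4 = 0: r = r^2 mod 31 = 25^2 = 5
  -> B = 5
s = B^a = 5^22 mod 31  (bits of 22 = 10110)
  bit 0 = 1: r = r^2 * 5 mod 31 = 1^2 * 5 = 1*5 = 5
  bit 1 = 0: r = r^2 mod 31 = 5^2 = 25
  bit 2 = 1: r = r^2 * 5 mod 31 = 25^2 * 5 = 5*5 = 25
  bit 3 = 1: r = r^2 * 5 mod 31 = 25^2 * 5 = 5*5 = 25
  bit 4 = 0: r = r^2 mod 31 = 25^2 = 5
  -> s = B^a = 5

Answer: 14 5 5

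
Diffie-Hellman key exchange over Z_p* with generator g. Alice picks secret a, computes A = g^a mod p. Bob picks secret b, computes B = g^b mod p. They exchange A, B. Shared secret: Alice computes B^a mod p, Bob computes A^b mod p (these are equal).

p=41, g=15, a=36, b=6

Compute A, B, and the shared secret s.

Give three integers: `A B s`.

A = 15^36 mod 41  (bits of 36 = 100100)
  bit 0 = 1: r = r^2 * 15 mod 41 = 1^2 * 15 = 1*15 = 15
  bit 1 = 0: r = r^2 mod 41 = 15^2 = 20
  bit 2 = 0: r = r^2 mod 41 = 20^2 = 31
  bit 3 = 1: r = r^2 * 15 mod 41 = 31^2 * 15 = 18*15 = 24
  bit 4 = 0: r = r^2 mod 41 = 24^2 = 2
  bit 5 = 0: r = r^2 mod 41 = 2^2 = 4
  -> A = 4
B = 15^6 mod 41  (bits of 6 = 110)
  bit 0 = 1: r = r^2 * 15 mod 41 = 1^2 * 15 = 1*15 = 15
  bit 1 = 1: r = r^2 * 15 mod 41 = 15^2 * 15 = 20*15 = 13
  bit 2 = 0: r = r^2 mod 41 = 13^2 = 5
  -> B = 5
s = B^a = 5^36 mod 41  (bits of 36 = 100100)
  bit 0 = 1: r = r^2 * 5 mod 41 = 1^2 * 5 = 1*5 = 5
  bit 1 = 0: r = r^2 mod 41 = 5^2 = 25
  bit 2 = 0: r = r^2 mod 41 = 25^2 = 10
  bit 3 = 1: r = r^2 * 5 mod 41 = 10^2 * 5 = 18*5 = 8
  bit 4 = 0: r = r^2 mod 41 = 8^2 = 23
  bit 5 = 0: r = r^2 mod 41 = 23^2 = 37
  -> s = B^a = 37

Answer: 4 5 37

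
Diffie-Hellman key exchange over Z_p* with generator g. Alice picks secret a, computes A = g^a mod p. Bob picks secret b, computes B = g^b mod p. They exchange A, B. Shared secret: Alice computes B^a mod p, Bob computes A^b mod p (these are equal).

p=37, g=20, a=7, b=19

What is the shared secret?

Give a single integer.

A = 20^7 mod 37  (bits of 7 = 111)
  bit 0 = 1: r = r^2 * 20 mod 37 = 1^2 * 20 = 1*20 = 20
  bit 1 = 1: r = r^2 * 20 mod 37 = 20^2 * 20 = 30*20 = 8
  bit 2 = 1: r = r^2 * 20 mod 37 = 8^2 * 20 = 27*20 = 22
  -> A = 22
B = 20^19 mod 37  (bits of 19 = 10011)
  bit 0 = 1: r = r^2 * 20 mod 37 = 1^2 * 20 = 1*20 = 20
  bit 1 = 0: r = r^2 mod 37 = 20^2 = 30
  bit 2 = 0: r = r^2 mod 37 = 30^2 = 12
  bit 3 = 1: r = r^2 * 20 mod 37 = 12^2 * 20 = 33*20 = 31
  bit 4 = 1: r = r^2 * 20 mod 37 = 31^2 * 20 = 36*20 = 17
  -> B = 17
s = B^a = 17^7 mod 37  (bits of 7 = 111)
  bit 0 = 1: r = r^2 * 17 mod 37 = 1^2 * 17 = 1*17 = 17
  bit 1 = 1: r = r^2 * 17 mod 37 = 17^2 * 17 = 30*17 = 29
  bit 2 = 1: r = r^2 * 17 mod 37 = 29^2 * 17 = 27*17 = 15
  -> s = B^a = 15

Answer: 15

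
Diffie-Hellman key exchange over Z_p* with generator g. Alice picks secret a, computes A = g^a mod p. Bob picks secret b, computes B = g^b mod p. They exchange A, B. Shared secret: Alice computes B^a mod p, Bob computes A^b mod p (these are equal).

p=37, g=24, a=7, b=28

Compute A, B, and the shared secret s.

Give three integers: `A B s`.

Answer: 5 33 7

Derivation:
A = 24^7 mod 37  (bits of 7 = 111)
  bit 0 = 1: r = r^2 * 24 mod 37 = 1^2 * 24 = 1*24 = 24
  bit 1 = 1: r = r^2 * 24 mod 37 = 24^2 * 24 = 21*24 = 23
  bit 2 = 1: r = r^2 * 24 mod 37 = 23^2 * 24 = 11*24 = 5
  -> A = 5
B = 24^28 mod 37  (bits of 28 = 11100)
  bit 0 = 1: r = r^2 * 24 mod 37 = 1^2 * 24 = 1*24 = 24
  bit 1 = 1: r = r^2 * 24 mod 37 = 24^2 * 24 = 21*24 = 23
  bit 2 = 1: r = r^2 * 24 mod 37 = 23^2 * 24 = 11*24 = 5
  bit 3 = 0: r = r^2 mod 37 = 5^2 = 25
  bit 4 = 0: r = r^2 mod 37 = 25^2 = 33
  -> B = 33
s = B^a = 33^7 mod 37  (bits of 7 = 111)
  bit 0 = 1: r = r^2 * 33 mod 37 = 1^2 * 33 = 1*33 = 33
  bit 1 = 1: r = r^2 * 33 mod 37 = 33^2 * 33 = 16*33 = 10
  bit 2 = 1: r = r^2 * 33 mod 37 = 10^2 * 33 = 26*33 = 7
  -> s = B^a = 7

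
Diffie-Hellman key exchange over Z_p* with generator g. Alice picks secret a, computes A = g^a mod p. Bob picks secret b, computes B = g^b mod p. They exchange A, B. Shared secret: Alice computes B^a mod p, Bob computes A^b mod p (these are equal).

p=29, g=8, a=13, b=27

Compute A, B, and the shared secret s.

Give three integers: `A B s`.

A = 8^13 mod 29  (bits of 13 = 1101)
  bit 0 = 1: r = r^2 * 8 mod 29 = 1^2 * 8 = 1*8 = 8
  bit 1 = 1: r = r^2 * 8 mod 29 = 8^2 * 8 = 6*8 = 19
  bit 2 = 0: r = r^2 mod 29 = 19^2 = 13
  bit 3 = 1: r = r^2 * 8 mod 29 = 13^2 * 8 = 24*8 = 18
  -> A = 18
B = 8^27 mod 29  (bits of 27 = 11011)
  bit 0 = 1: r = r^2 * 8 mod 29 = 1^2 * 8 = 1*8 = 8
  bit 1 = 1: r = r^2 * 8 mod 29 = 8^2 * 8 = 6*8 = 19
  bit 2 = 0: r = r^2 mod 29 = 19^2 = 13
  bit 3 = 1: r = r^2 * 8 mod 29 = 13^2 * 8 = 24*8 = 18
  bit 4 = 1: r = r^2 * 8 mod 29 = 18^2 * 8 = 5*8 = 11
  -> B = 11
s = B^a = 11^13 mod 29  (bits of 13 = 1101)
  bit 0 = 1: r = r^2 * 11 mod 29 = 1^2 * 11 = 1*11 = 11
  bit 1 = 1: r = r^2 * 11 mod 29 = 11^2 * 11 = 5*11 = 26
  bit 2 = 0: r = r^2 mod 29 = 26^2 = 9
  bit 3 = 1: r = r^2 * 11 mod 29 = 9^2 * 11 = 23*11 = 21
  -> s = B^a = 21

Answer: 18 11 21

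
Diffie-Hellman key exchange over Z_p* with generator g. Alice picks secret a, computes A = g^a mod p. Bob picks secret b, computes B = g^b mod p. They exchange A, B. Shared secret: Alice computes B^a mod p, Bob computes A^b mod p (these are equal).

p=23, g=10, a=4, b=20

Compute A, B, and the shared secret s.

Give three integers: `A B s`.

Answer: 18 3 12

Derivation:
A = 10^4 mod 23  (bits of 4 = 100)
  bit 0 = 1: r = r^2 * 10 mod 23 = 1^2 * 10 = 1*10 = 10
  bit 1 = 0: r = r^2 mod 23 = 10^2 = 8
  bit 2 = 0: r = r^2 mod 23 = 8^2 = 18
  -> A = 18
B = 10^20 mod 23  (bits of 20 = 10100)
  bit 0 = 1: r = r^2 * 10 mod 23 = 1^2 * 10 = 1*10 = 10
  bit 1 = 0: r = r^2 mod 23 = 10^2 = 8
  bit 2 = 1: r = r^2 * 10 mod 23 = 8^2 * 10 = 18*10 = 19
  bit 3 = 0: r = r^2 mod 23 = 19^2 = 16
  bit 4 = 0: r = r^2 mod 23 = 16^2 = 3
  -> B = 3
s = B^a = 3^4 mod 23  (bits of 4 = 100)
  bit 0 = 1: r = r^2 * 3 mod 23 = 1^2 * 3 = 1*3 = 3
  bit 1 = 0: r = r^2 mod 23 = 3^2 = 9
  bit 2 = 0: r = r^2 mod 23 = 9^2 = 12
  -> s = B^a = 12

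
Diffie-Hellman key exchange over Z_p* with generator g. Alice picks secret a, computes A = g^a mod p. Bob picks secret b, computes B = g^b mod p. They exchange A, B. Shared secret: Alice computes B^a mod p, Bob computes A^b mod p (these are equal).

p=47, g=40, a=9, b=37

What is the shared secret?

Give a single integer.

Answer: 11

Derivation:
A = 40^9 mod 47  (bits of 9 = 1001)
  bit 0 = 1: r = r^2 * 40 mod 47 = 1^2 * 40 = 1*40 = 40
  bit 1 = 0: r = r^2 mod 47 = 40^2 = 2
  bit 2 = 0: r = r^2 mod 47 = 2^2 = 4
  bit 3 = 1: r = r^2 * 40 mod 47 = 4^2 * 40 = 16*40 = 29
  -> A = 29
B = 40^37 mod 47  (bits of 37 = 100101)
  bit 0 = 1: r = r^2 * 40 mod 47 = 1^2 * 40 = 1*40 = 40
  bit 1 = 0: r = r^2 mod 47 = 40^2 = 2
  bit 2 = 0: r = r^2 mod 47 = 2^2 = 4
  bit 3 = 1: r = r^2 * 40 mod 47 = 4^2 * 40 = 16*40 = 29
  bit 4 = 0: r = r^2 mod 47 = 29^2 = 42
  bit 5 = 1: r = r^2 * 40 mod 47 = 42^2 * 40 = 25*40 = 13
  -> B = 13
s = B^a = 13^9 mod 47  (bits of 9 = 1001)
  bit 0 = 1: r = r^2 * 13 mod 47 = 1^2 * 13 = 1*13 = 13
  bit 1 = 0: r = r^2 mod 47 = 13^2 = 28
  bit 2 = 0: r = r^2 mod 47 = 28^2 = 32
  bit 3 = 1: r = r^2 * 13 mod 47 = 32^2 * 13 = 37*13 = 11
  -> s = B^a = 11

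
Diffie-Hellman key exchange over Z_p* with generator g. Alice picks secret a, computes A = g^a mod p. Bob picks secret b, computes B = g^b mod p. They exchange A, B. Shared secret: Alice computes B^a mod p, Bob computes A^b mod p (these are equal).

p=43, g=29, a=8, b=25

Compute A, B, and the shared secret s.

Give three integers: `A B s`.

Answer: 31 26 10

Derivation:
A = 29^8 mod 43  (bits of 8 = 1000)
  bit 0 = 1: r = r^2 * 29 mod 43 = 1^2 * 29 = 1*29 = 29
  bit 1 = 0: r = r^2 mod 43 = 29^2 = 24
  bit 2 = 0: r = r^2 mod 43 = 24^2 = 17
  bit 3 = 0: r = r^2 mod 43 = 17^2 = 31
  -> A = 31
B = 29^25 mod 43  (bits of 25 = 11001)
  bit 0 = 1: r = r^2 * 29 mod 43 = 1^2 * 29 = 1*29 = 29
  bit 1 = 1: r = r^2 * 29 mod 43 = 29^2 * 29 = 24*29 = 8
  bit 2 = 0: r = r^2 mod 43 = 8^2 = 21
  bit 3 = 0: r = r^2 mod 43 = 21^2 = 11
  bit 4 = 1: r = r^2 * 29 mod 43 = 11^2 * 29 = 35*29 = 26
  -> B = 26
s = B^a = 26^8 mod 43  (bits of 8 = 1000)
  bit 0 = 1: r = r^2 * 26 mod 43 = 1^2 * 26 = 1*26 = 26
  bit 1 = 0: r = r^2 mod 43 = 26^2 = 31
  bit 2 = 0: r = r^2 mod 43 = 31^2 = 15
  bit 3 = 0: r = r^2 mod 43 = 15^2 = 10
  -> s = B^a = 10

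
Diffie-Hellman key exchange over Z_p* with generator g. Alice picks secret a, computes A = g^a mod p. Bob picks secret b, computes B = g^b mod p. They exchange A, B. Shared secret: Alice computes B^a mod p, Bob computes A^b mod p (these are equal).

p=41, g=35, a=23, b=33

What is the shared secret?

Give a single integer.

Answer: 34

Derivation:
A = 35^23 mod 41  (bits of 23 = 10111)
  bit 0 = 1: r = r^2 * 35 mod 41 = 1^2 * 35 = 1*35 = 35
  bit 1 = 0: r = r^2 mod 41 = 35^2 = 36
  bit 2 = 1: r = r^2 * 35 mod 41 = 36^2 * 35 = 25*35 = 14
  bit 3 = 1: r = r^2 * 35 mod 41 = 14^2 * 35 = 32*35 = 13
  bit 4 = 1: r = r^2 * 35 mod 41 = 13^2 * 35 = 5*35 = 11
  -> A = 11
B = 35^33 mod 41  (bits of 33 = 100001)
  bit 0 = 1: r = r^2 * 35 mod 41 = 1^2 * 35 = 1*35 = 35
  bit 1 = 0: r = r^2 mod 41 = 35^2 = 36
  bit 2 = 0: r = r^2 mod 41 = 36^2 = 25
  bit 3 = 0: r = r^2 mod 41 = 25^2 = 10
  bit 4 = 0: r = r^2 mod 41 = 10^2 = 18
  bit 5 = 1: r = r^2 * 35 mod 41 = 18^2 * 35 = 37*35 = 24
  -> B = 24
s = B^a = 24^23 mod 41  (bits of 23 = 10111)
  bit 0 = 1: r = r^2 * 24 mod 41 = 1^2 * 24 = 1*24 = 24
  bit 1 = 0: r = r^2 mod 41 = 24^2 = 2
  bit 2 = 1: r = r^2 * 24 mod 41 = 2^2 * 24 = 4*24 = 14
  bit 3 = 1: r = r^2 * 24 mod 41 = 14^2 * 24 = 32*24 = 30
  bit 4 = 1: r = r^2 * 24 mod 41 = 30^2 * 24 = 39*24 = 34
  -> s = B^a = 34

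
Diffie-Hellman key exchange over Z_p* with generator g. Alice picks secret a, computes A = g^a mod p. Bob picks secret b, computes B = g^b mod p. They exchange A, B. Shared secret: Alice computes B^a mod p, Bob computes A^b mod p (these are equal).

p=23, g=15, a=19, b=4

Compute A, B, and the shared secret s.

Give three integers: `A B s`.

Answer: 19 2 3

Derivation:
A = 15^19 mod 23  (bits of 19 = 10011)
  bit 0 = 1: r = r^2 * 15 mod 23 = 1^2 * 15 = 1*15 = 15
  bit 1 = 0: r = r^2 mod 23 = 15^2 = 18
  bit 2 = 0: r = r^2 mod 23 = 18^2 = 2
  bit 3 = 1: r = r^2 * 15 mod 23 = 2^2 * 15 = 4*15 = 14
  bit 4 = 1: r = r^2 * 15 mod 23 = 14^2 * 15 = 12*15 = 19
  -> A = 19
B = 15^4 mod 23  (bits of 4 = 100)
  bit 0 = 1: r = r^2 * 15 mod 23 = 1^2 * 15 = 1*15 = 15
  bit 1 = 0: r = r^2 mod 23 = 15^2 = 18
  bit 2 = 0: r = r^2 mod 23 = 18^2 = 2
  -> B = 2
s = B^a = 2^19 mod 23  (bits of 19 = 10011)
  bit 0 = 1: r = r^2 * 2 mod 23 = 1^2 * 2 = 1*2 = 2
  bit 1 = 0: r = r^2 mod 23 = 2^2 = 4
  bit 2 = 0: r = r^2 mod 23 = 4^2 = 16
  bit 3 = 1: r = r^2 * 2 mod 23 = 16^2 * 2 = 3*2 = 6
  bit 4 = 1: r = r^2 * 2 mod 23 = 6^2 * 2 = 13*2 = 3
  -> s = B^a = 3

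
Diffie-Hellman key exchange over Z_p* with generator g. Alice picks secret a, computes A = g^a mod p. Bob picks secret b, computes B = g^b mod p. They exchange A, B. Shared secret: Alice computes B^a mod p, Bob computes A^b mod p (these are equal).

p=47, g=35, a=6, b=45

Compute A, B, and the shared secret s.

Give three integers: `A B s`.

A = 35^6 mod 47  (bits of 6 = 110)
  bit 0 = 1: r = r^2 * 35 mod 47 = 1^2 * 35 = 1*35 = 35
  bit 1 = 1: r = r^2 * 35 mod 47 = 35^2 * 35 = 3*35 = 11
  bit 2 = 0: r = r^2 mod 47 = 11^2 = 27
  -> A = 27
B = 35^45 mod 47  (bits of 45 = 101101)
  bit 0 = 1: r = r^2 * 35 mod 47 = 1^2 * 35 = 1*35 = 35
  bit 1 = 0: r = r^2 mod 47 = 35^2 = 3
  bit 2 = 1: r = r^2 * 35 mod 47 = 3^2 * 35 = 9*35 = 33
  bit 3 = 1: r = r^2 * 35 mod 47 = 33^2 * 35 = 8*35 = 45
  bit 4 = 0: r = r^2 mod 47 = 45^2 = 4
  bit 5 = 1: r = r^2 * 35 mod 47 = 4^2 * 35 = 16*35 = 43
  -> B = 43
s = B^a = 43^6 mod 47  (bits of 6 = 110)
  bit 0 = 1: r = r^2 * 43 mod 47 = 1^2 * 43 = 1*43 = 43
  bit 1 = 1: r = r^2 * 43 mod 47 = 43^2 * 43 = 16*43 = 30
  bit 2 = 0: r = r^2 mod 47 = 30^2 = 7
  -> s = B^a = 7

Answer: 27 43 7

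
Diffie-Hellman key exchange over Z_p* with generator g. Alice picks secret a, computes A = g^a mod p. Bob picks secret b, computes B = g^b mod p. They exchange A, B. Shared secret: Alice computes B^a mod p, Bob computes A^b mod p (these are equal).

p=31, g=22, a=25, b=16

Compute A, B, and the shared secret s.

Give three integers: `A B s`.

Answer: 26 9 5

Derivation:
A = 22^25 mod 31  (bits of 25 = 11001)
  bit 0 = 1: r = r^2 * 22 mod 31 = 1^2 * 22 = 1*22 = 22
  bit 1 = 1: r = r^2 * 22 mod 31 = 22^2 * 22 = 19*22 = 15
  bit 2 = 0: r = r^2 mod 31 = 15^2 = 8
  bit 3 = 0: r = r^2 mod 31 = 8^2 = 2
  bit 4 = 1: r = r^2 * 22 mod 31 = 2^2 * 22 = 4*22 = 26
  -> A = 26
B = 22^16 mod 31  (bits of 16 = 10000)
  bit 0 = 1: r = r^2 * 22 mod 31 = 1^2 * 22 = 1*22 = 22
  bit 1 = 0: r = r^2 mod 31 = 22^2 = 19
  bit 2 = 0: r = r^2 mod 31 = 19^2 = 20
  bit 3 = 0: r = r^2 mod 31 = 20^2 = 28
  bit 4 = 0: r = r^2 mod 31 = 28^2 = 9
  -> B = 9
s = B^a = 9^25 mod 31  (bits of 25 = 11001)
  bit 0 = 1: r = r^2 * 9 mod 31 = 1^2 * 9 = 1*9 = 9
  bit 1 = 1: r = r^2 * 9 mod 31 = 9^2 * 9 = 19*9 = 16
  bit 2 = 0: r = r^2 mod 31 = 16^2 = 8
  bit 3 = 0: r = r^2 mod 31 = 8^2 = 2
  bit 4 = 1: r = r^2 * 9 mod 31 = 2^2 * 9 = 4*9 = 5
  -> s = B^a = 5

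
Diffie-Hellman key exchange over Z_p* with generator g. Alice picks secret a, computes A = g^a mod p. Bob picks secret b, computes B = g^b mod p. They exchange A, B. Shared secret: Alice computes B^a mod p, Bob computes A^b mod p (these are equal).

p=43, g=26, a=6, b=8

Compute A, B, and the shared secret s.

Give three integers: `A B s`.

A = 26^6 mod 43  (bits of 6 = 110)
  bit 0 = 1: r = r^2 * 26 mod 43 = 1^2 * 26 = 1*26 = 26
  bit 1 = 1: r = r^2 * 26 mod 43 = 26^2 * 26 = 31*26 = 32
  bit 2 = 0: r = r^2 mod 43 = 32^2 = 35
  -> A = 35
B = 26^8 mod 43  (bits of 8 = 1000)
  bit 0 = 1: r = r^2 * 26 mod 43 = 1^2 * 26 = 1*26 = 26
  bit 1 = 0: r = r^2 mod 43 = 26^2 = 31
  bit 2 = 0: r = r^2 mod 43 = 31^2 = 15
  bit 3 = 0: r = r^2 mod 43 = 15^2 = 10
  -> B = 10
s = B^a = 10^6 mod 43  (bits of 6 = 110)
  bit 0 = 1: r = r^2 * 10 mod 43 = 1^2 * 10 = 1*10 = 10
  bit 1 = 1: r = r^2 * 10 mod 43 = 10^2 * 10 = 14*10 = 11
  bit 2 = 0: r = r^2 mod 43 = 11^2 = 35
  -> s = B^a = 35

Answer: 35 10 35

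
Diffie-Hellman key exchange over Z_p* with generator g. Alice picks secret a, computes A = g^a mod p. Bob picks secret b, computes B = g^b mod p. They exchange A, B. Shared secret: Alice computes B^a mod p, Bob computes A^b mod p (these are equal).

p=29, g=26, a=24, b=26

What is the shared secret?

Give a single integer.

Answer: 7

Derivation:
A = 26^24 mod 29  (bits of 24 = 11000)
  bit 0 = 1: r = r^2 * 26 mod 29 = 1^2 * 26 = 1*26 = 26
  bit 1 = 1: r = r^2 * 26 mod 29 = 26^2 * 26 = 9*26 = 2
  bit 2 = 0: r = r^2 mod 29 = 2^2 = 4
  bit 3 = 0: r = r^2 mod 29 = 4^2 = 16
  bit 4 = 0: r = r^2 mod 29 = 16^2 = 24
  -> A = 24
B = 26^26 mod 29  (bits of 26 = 11010)
  bit 0 = 1: r = r^2 * 26 mod 29 = 1^2 * 26 = 1*26 = 26
  bit 1 = 1: r = r^2 * 26 mod 29 = 26^2 * 26 = 9*26 = 2
  bit 2 = 0: r = r^2 mod 29 = 2^2 = 4
  bit 3 = 1: r = r^2 * 26 mod 29 = 4^2 * 26 = 16*26 = 10
  bit 4 = 0: r = r^2 mod 29 = 10^2 = 13
  -> B = 13
s = B^a = 13^24 mod 29  (bits of 24 = 11000)
  bit 0 = 1: r = r^2 * 13 mod 29 = 1^2 * 13 = 1*13 = 13
  bit 1 = 1: r = r^2 * 13 mod 29 = 13^2 * 13 = 24*13 = 22
  bit 2 = 0: r = r^2 mod 29 = 22^2 = 20
  bit 3 = 0: r = r^2 mod 29 = 20^2 = 23
  bit 4 = 0: r = r^2 mod 29 = 23^2 = 7
  -> s = B^a = 7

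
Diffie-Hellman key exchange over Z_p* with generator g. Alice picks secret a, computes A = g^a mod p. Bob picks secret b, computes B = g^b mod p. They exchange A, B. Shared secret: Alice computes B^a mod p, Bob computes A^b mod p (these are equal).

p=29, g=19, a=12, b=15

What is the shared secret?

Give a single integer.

A = 19^12 mod 29  (bits of 12 = 1100)
  bit 0 = 1: r = r^2 * 19 mod 29 = 1^2 * 19 = 1*19 = 19
  bit 1 = 1: r = r^2 * 19 mod 29 = 19^2 * 19 = 13*19 = 15
  bit 2 = 0: r = r^2 mod 29 = 15^2 = 22
  bit 3 = 0: r = r^2 mod 29 = 22^2 = 20
  -> A = 20
B = 19^15 mod 29  (bits of 15 = 1111)
  bit 0 = 1: r = r^2 * 19 mod 29 = 1^2 * 19 = 1*19 = 19
  bit 1 = 1: r = r^2 * 19 mod 29 = 19^2 * 19 = 13*19 = 15
  bit 2 = 1: r = r^2 * 19 mod 29 = 15^2 * 19 = 22*19 = 12
  bit 3 = 1: r = r^2 * 19 mod 29 = 12^2 * 19 = 28*19 = 10
  -> B = 10
s = B^a = 10^12 mod 29  (bits of 12 = 1100)
  bit 0 = 1: r = r^2 * 10 mod 29 = 1^2 * 10 = 1*10 = 10
  bit 1 = 1: r = r^2 * 10 mod 29 = 10^2 * 10 = 13*10 = 14
  bit 2 = 0: r = r^2 mod 29 = 14^2 = 22
  bit 3 = 0: r = r^2 mod 29 = 22^2 = 20
  -> s = B^a = 20

Answer: 20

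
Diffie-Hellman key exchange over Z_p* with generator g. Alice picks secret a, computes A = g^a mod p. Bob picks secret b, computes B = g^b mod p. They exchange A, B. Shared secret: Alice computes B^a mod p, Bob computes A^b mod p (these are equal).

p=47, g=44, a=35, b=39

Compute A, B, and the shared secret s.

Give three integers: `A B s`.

A = 44^35 mod 47  (bits of 35 = 100011)
  bit 0 = 1: r = r^2 * 44 mod 47 = 1^2 * 44 = 1*44 = 44
  bit 1 = 0: r = r^2 mod 47 = 44^2 = 9
  bit 2 = 0: r = r^2 mod 47 = 9^2 = 34
  bit 3 = 0: r = r^2 mod 47 = 34^2 = 28
  bit 4 = 1: r = r^2 * 44 mod 47 = 28^2 * 44 = 32*44 = 45
  bit 5 = 1: r = r^2 * 44 mod 47 = 45^2 * 44 = 4*44 = 35
  -> A = 35
B = 44^39 mod 47  (bits of 39 = 100111)
  bit 0 = 1: r = r^2 * 44 mod 47 = 1^2 * 44 = 1*44 = 44
  bit 1 = 0: r = r^2 mod 47 = 44^2 = 9
  bit 2 = 0: r = r^2 mod 47 = 9^2 = 34
  bit 3 = 1: r = r^2 * 44 mod 47 = 34^2 * 44 = 28*44 = 10
  bit 4 = 1: r = r^2 * 44 mod 47 = 10^2 * 44 = 6*44 = 29
  bit 5 = 1: r = r^2 * 44 mod 47 = 29^2 * 44 = 42*44 = 15
  -> B = 15
s = B^a = 15^35 mod 47  (bits of 35 = 100011)
  bit 0 = 1: r = r^2 * 15 mod 47 = 1^2 * 15 = 1*15 = 15
  bit 1 = 0: r = r^2 mod 47 = 15^2 = 37
  bit 2 = 0: r = r^2 mod 47 = 37^2 = 6
  bit 3 = 0: r = r^2 mod 47 = 6^2 = 36
  bit 4 = 1: r = r^2 * 15 mod 47 = 36^2 * 15 = 27*15 = 29
  bit 5 = 1: r = r^2 * 15 mod 47 = 29^2 * 15 = 42*15 = 19
  -> s = B^a = 19

Answer: 35 15 19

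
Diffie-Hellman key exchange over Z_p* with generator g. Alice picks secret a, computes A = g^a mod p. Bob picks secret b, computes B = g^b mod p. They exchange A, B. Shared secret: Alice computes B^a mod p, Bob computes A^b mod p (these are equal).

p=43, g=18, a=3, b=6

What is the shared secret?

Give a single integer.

A = 18^3 mod 43  (bits of 3 = 11)
  bit 0 = 1: r = r^2 * 18 mod 43 = 1^2 * 18 = 1*18 = 18
  bit 1 = 1: r = r^2 * 18 mod 43 = 18^2 * 18 = 23*18 = 27
  -> A = 27
B = 18^6 mod 43  (bits of 6 = 110)
  bit 0 = 1: r = r^2 * 18 mod 43 = 1^2 * 18 = 1*18 = 18
  bit 1 = 1: r = r^2 * 18 mod 43 = 18^2 * 18 = 23*18 = 27
  bit 2 = 0: r = r^2 mod 43 = 27^2 = 41
  -> B = 41
s = B^a = 41^3 mod 43  (bits of 3 = 11)
  bit 0 = 1: r = r^2 * 41 mod 43 = 1^2 * 41 = 1*41 = 41
  bit 1 = 1: r = r^2 * 41 mod 43 = 41^2 * 41 = 4*41 = 35
  -> s = B^a = 35

Answer: 35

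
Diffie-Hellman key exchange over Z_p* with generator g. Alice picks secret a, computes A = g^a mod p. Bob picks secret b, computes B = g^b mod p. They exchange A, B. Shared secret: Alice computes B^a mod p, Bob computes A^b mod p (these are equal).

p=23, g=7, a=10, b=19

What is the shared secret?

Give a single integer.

A = 7^10 mod 23  (bits of 10 = 1010)
  bit 0 = 1: r = r^2 * 7 mod 23 = 1^2 * 7 = 1*7 = 7
  bit 1 = 0: r = r^2 mod 23 = 7^2 = 3
  bit 2 = 1: r = r^2 * 7 mod 23 = 3^2 * 7 = 9*7 = 17
  bit 3 = 0: r = r^2 mod 23 = 17^2 = 13
  -> A = 13
B = 7^19 mod 23  (bits of 19 = 10011)
  bit 0 = 1: r = r^2 * 7 mod 23 = 1^2 * 7 = 1*7 = 7
  bit 1 = 0: r = r^2 mod 23 = 7^2 = 3
  bit 2 = 0: r = r^2 mod 23 = 3^2 = 9
  bit 3 = 1: r = r^2 * 7 mod 23 = 9^2 * 7 = 12*7 = 15
  bit 4 = 1: r = r^2 * 7 mod 23 = 15^2 * 7 = 18*7 = 11
  -> B = 11
s = B^a = 11^10 mod 23  (bits of 10 = 1010)
  bit 0 = 1: r = r^2 * 11 mod 23 = 1^2 * 11 = 1*11 = 11
  bit 1 = 0: r = r^2 mod 23 = 11^2 = 6
  bit 2 = 1: r = r^2 * 11 mod 23 = 6^2 * 11 = 13*11 = 5
  bit 3 = 0: r = r^2 mod 23 = 5^2 = 2
  -> s = B^a = 2

Answer: 2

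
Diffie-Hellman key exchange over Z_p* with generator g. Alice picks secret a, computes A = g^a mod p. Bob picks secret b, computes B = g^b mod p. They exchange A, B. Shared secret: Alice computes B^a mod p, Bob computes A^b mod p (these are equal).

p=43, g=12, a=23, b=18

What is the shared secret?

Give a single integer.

A = 12^23 mod 43  (bits of 23 = 10111)
  bit 0 = 1: r = r^2 * 12 mod 43 = 1^2 * 12 = 1*12 = 12
  bit 1 = 0: r = r^2 mod 43 = 12^2 = 15
  bit 2 = 1: r = r^2 * 12 mod 43 = 15^2 * 12 = 10*12 = 34
  bit 3 = 1: r = r^2 * 12 mod 43 = 34^2 * 12 = 38*12 = 26
  bit 4 = 1: r = r^2 * 12 mod 43 = 26^2 * 12 = 31*12 = 28
  -> A = 28
B = 12^18 mod 43  (bits of 18 = 10010)
  bit 0 = 1: r = r^2 * 12 mod 43 = 1^2 * 12 = 1*12 = 12
  bit 1 = 0: r = r^2 mod 43 = 12^2 = 15
  bit 2 = 0: r = r^2 mod 43 = 15^2 = 10
  bit 3 = 1: r = r^2 * 12 mod 43 = 10^2 * 12 = 14*12 = 39
  bit 4 = 0: r = r^2 mod 43 = 39^2 = 16
  -> B = 16
s = B^a = 16^23 mod 43  (bits of 23 = 10111)
  bit 0 = 1: r = r^2 * 16 mod 43 = 1^2 * 16 = 1*16 = 16
  bit 1 = 0: r = r^2 mod 43 = 16^2 = 41
  bit 2 = 1: r = r^2 * 16 mod 43 = 41^2 * 16 = 4*16 = 21
  bit 3 = 1: r = r^2 * 16 mod 43 = 21^2 * 16 = 11*16 = 4
  bit 4 = 1: r = r^2 * 16 mod 43 = 4^2 * 16 = 16*16 = 41
  -> s = B^a = 41

Answer: 41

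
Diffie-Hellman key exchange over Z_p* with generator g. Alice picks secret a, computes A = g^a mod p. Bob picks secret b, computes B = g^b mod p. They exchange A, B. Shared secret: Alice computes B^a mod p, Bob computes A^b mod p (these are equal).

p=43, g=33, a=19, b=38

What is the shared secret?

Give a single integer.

A = 33^19 mod 43  (bits of 19 = 10011)
  bit 0 = 1: r = r^2 * 33 mod 43 = 1^2 * 33 = 1*33 = 33
  bit 1 = 0: r = r^2 mod 43 = 33^2 = 14
  bit 2 = 0: r = r^2 mod 43 = 14^2 = 24
  bit 3 = 1: r = r^2 * 33 mod 43 = 24^2 * 33 = 17*33 = 2
  bit 4 = 1: r = r^2 * 33 mod 43 = 2^2 * 33 = 4*33 = 3
  -> A = 3
B = 33^38 mod 43  (bits of 38 = 100110)
  bit 0 = 1: r = r^2 * 33 mod 43 = 1^2 * 33 = 1*33 = 33
  bit 1 = 0: r = r^2 mod 43 = 33^2 = 14
  bit 2 = 0: r = r^2 mod 43 = 14^2 = 24
  bit 3 = 1: r = r^2 * 33 mod 43 = 24^2 * 33 = 17*33 = 2
  bit 4 = 1: r = r^2 * 33 mod 43 = 2^2 * 33 = 4*33 = 3
  bit 5 = 0: r = r^2 mod 43 = 3^2 = 9
  -> B = 9
s = B^a = 9^19 mod 43  (bits of 19 = 10011)
  bit 0 = 1: r = r^2 * 9 mod 43 = 1^2 * 9 = 1*9 = 9
  bit 1 = 0: r = r^2 mod 43 = 9^2 = 38
  bit 2 = 0: r = r^2 mod 43 = 38^2 = 25
  bit 3 = 1: r = r^2 * 9 mod 43 = 25^2 * 9 = 23*9 = 35
  bit 4 = 1: r = r^2 * 9 mod 43 = 35^2 * 9 = 21*9 = 17
  -> s = B^a = 17

Answer: 17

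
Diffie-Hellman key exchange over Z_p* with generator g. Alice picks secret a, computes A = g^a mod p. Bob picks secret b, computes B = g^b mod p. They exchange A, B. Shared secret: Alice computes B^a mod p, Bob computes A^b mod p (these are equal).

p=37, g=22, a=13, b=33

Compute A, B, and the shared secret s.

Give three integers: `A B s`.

A = 22^13 mod 37  (bits of 13 = 1101)
  bit 0 = 1: r = r^2 * 22 mod 37 = 1^2 * 22 = 1*22 = 22
  bit 1 = 1: r = r^2 * 22 mod 37 = 22^2 * 22 = 3*22 = 29
  bit 2 = 0: r = r^2 mod 37 = 29^2 = 27
  bit 3 = 1: r = r^2 * 22 mod 37 = 27^2 * 22 = 26*22 = 17
  -> A = 17
B = 22^33 mod 37  (bits of 33 = 100001)
  bit 0 = 1: r = r^2 * 22 mod 37 = 1^2 * 22 = 1*22 = 22
  bit 1 = 0: r = r^2 mod 37 = 22^2 = 3
  bit 2 = 0: r = r^2 mod 37 = 3^2 = 9
  bit 3 = 0: r = r^2 mod 37 = 9^2 = 7
  bit 4 = 0: r = r^2 mod 37 = 7^2 = 12
  bit 5 = 1: r = r^2 * 22 mod 37 = 12^2 * 22 = 33*22 = 23
  -> B = 23
s = B^a = 23^13 mod 37  (bits of 13 = 1101)
  bit 0 = 1: r = r^2 * 23 mod 37 = 1^2 * 23 = 1*23 = 23
  bit 1 = 1: r = r^2 * 23 mod 37 = 23^2 * 23 = 11*23 = 31
  bit 2 = 0: r = r^2 mod 37 = 31^2 = 36
  bit 3 = 1: r = r^2 * 23 mod 37 = 36^2 * 23 = 1*23 = 23
  -> s = B^a = 23

Answer: 17 23 23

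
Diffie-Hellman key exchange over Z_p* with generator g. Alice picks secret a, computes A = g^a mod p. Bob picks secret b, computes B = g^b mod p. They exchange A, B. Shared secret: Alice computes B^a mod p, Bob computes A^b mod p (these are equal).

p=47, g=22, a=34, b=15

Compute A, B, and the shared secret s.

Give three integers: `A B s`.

Answer: 28 11 8

Derivation:
A = 22^34 mod 47  (bits of 34 = 100010)
  bit 0 = 1: r = r^2 * 22 mod 47 = 1^2 * 22 = 1*22 = 22
  bit 1 = 0: r = r^2 mod 47 = 22^2 = 14
  bit 2 = 0: r = r^2 mod 47 = 14^2 = 8
  bit 3 = 0: r = r^2 mod 47 = 8^2 = 17
  bit 4 = 1: r = r^2 * 22 mod 47 = 17^2 * 22 = 7*22 = 13
  bit 5 = 0: r = r^2 mod 47 = 13^2 = 28
  -> A = 28
B = 22^15 mod 47  (bits of 15 = 1111)
  bit 0 = 1: r = r^2 * 22 mod 47 = 1^2 * 22 = 1*22 = 22
  bit 1 = 1: r = r^2 * 22 mod 47 = 22^2 * 22 = 14*22 = 26
  bit 2 = 1: r = r^2 * 22 mod 47 = 26^2 * 22 = 18*22 = 20
  bit 3 = 1: r = r^2 * 22 mod 47 = 20^2 * 22 = 24*22 = 11
  -> B = 11
s = B^a = 11^34 mod 47  (bits of 34 = 100010)
  bit 0 = 1: r = r^2 * 11 mod 47 = 1^2 * 11 = 1*11 = 11
  bit 1 = 0: r = r^2 mod 47 = 11^2 = 27
  bit 2 = 0: r = r^2 mod 47 = 27^2 = 24
  bit 3 = 0: r = r^2 mod 47 = 24^2 = 12
  bit 4 = 1: r = r^2 * 11 mod 47 = 12^2 * 11 = 3*11 = 33
  bit 5 = 0: r = r^2 mod 47 = 33^2 = 8
  -> s = B^a = 8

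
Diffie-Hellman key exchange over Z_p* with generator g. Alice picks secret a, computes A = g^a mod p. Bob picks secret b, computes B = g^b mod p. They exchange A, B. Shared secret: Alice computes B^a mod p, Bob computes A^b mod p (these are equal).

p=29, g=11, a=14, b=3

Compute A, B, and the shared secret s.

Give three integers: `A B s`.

A = 11^14 mod 29  (bits of 14 = 1110)
  bit 0 = 1: r = r^2 * 11 mod 29 = 1^2 * 11 = 1*11 = 11
  bit 1 = 1: r = r^2 * 11 mod 29 = 11^2 * 11 = 5*11 = 26
  bit 2 = 1: r = r^2 * 11 mod 29 = 26^2 * 11 = 9*11 = 12
  bit 3 = 0: r = r^2 mod 29 = 12^2 = 28
  -> A = 28
B = 11^3 mod 29  (bits of 3 = 11)
  bit 0 = 1: r = r^2 * 11 mod 29 = 1^2 * 11 = 1*11 = 11
  bit 1 = 1: r = r^2 * 11 mod 29 = 11^2 * 11 = 5*11 = 26
  -> B = 26
s = B^a = 26^14 mod 29  (bits of 14 = 1110)
  bit 0 = 1: r = r^2 * 26 mod 29 = 1^2 * 26 = 1*26 = 26
  bit 1 = 1: r = r^2 * 26 mod 29 = 26^2 * 26 = 9*26 = 2
  bit 2 = 1: r = r^2 * 26 mod 29 = 2^2 * 26 = 4*26 = 17
  bit 3 = 0: r = r^2 mod 29 = 17^2 = 28
  -> s = B^a = 28

Answer: 28 26 28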